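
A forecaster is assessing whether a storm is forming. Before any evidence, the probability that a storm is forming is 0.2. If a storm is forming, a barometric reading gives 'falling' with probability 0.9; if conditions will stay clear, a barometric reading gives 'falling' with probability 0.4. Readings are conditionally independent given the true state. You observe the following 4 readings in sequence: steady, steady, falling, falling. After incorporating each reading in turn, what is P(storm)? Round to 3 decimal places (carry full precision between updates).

0.034

After 'steady': P(storm) = 0.1·0.2000 / (0.1·0.2000 + 0.6·0.8000) ≈ 0.0400
After 'steady': P(storm) = 0.1·0.0400 / (0.1·0.0400 + 0.6·0.9600) ≈ 0.0069
After 'falling': P(storm) = 0.9·0.0069 / (0.9·0.0069 + 0.4·0.9931) ≈ 0.0154
After 'falling': P(storm) = 0.9·0.0154 / (0.9·0.0154 + 0.4·0.9846) ≈ 0.0340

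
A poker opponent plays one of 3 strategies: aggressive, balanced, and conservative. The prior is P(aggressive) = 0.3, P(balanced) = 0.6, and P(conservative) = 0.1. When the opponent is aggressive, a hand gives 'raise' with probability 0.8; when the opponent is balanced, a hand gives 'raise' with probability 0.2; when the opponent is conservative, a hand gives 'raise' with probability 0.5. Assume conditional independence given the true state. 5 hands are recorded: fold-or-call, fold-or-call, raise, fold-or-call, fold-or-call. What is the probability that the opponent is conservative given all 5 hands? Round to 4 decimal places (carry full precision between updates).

0.0593

After 'fold-or-call': normaliser = 0.2·0.3000 + 0.8·0.6000 + 0.5·0.1000; P(aggressive) ≈ 0.1017, P(balanced) ≈ 0.8136, P(conservative) ≈ 0.0847
After 'fold-or-call': normaliser = 0.2·0.1017 + 0.8·0.8136 + 0.5·0.0847; P(aggressive) ≈ 0.0285, P(balanced) ≈ 0.9121, P(conservative) ≈ 0.0594
After 'raise': normaliser = 0.8·0.0285 + 0.2·0.9121 + 0.5·0.0594; P(aggressive) ≈ 0.0971, P(balanced) ≈ 0.7765, P(conservative) ≈ 0.1264
After 'fold-or-call': normaliser = 0.2·0.0971 + 0.8·0.7765 + 0.5·0.1264; P(aggressive) ≈ 0.0276, P(balanced) ≈ 0.8826, P(conservative) ≈ 0.0898
After 'fold-or-call': normaliser = 0.2·0.0276 + 0.8·0.8826 + 0.5·0.0898; P(aggressive) ≈ 0.0073, P(balanced) ≈ 0.9334, P(conservative) ≈ 0.0593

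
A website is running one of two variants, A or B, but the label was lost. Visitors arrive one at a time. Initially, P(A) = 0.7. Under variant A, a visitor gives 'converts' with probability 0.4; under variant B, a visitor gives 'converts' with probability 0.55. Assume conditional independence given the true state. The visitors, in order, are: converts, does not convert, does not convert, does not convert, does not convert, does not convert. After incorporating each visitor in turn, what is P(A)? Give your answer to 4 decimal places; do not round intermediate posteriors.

0.8773

Each posterior becomes the prior for the next update.
After 'converts': P(A) = 0.4·0.7000 / (0.4·0.7000 + 0.55·0.3000) ≈ 0.6292
After 'does not convert': P(A) = 0.6·0.6292 / (0.6·0.6292 + 0.45·0.3708) ≈ 0.6935
After 'does not convert': P(A) = 0.6·0.6935 / (0.6·0.6935 + 0.45·0.3065) ≈ 0.7510
After 'does not convert': P(A) = 0.6·0.7510 / (0.6·0.7510 + 0.45·0.2490) ≈ 0.8009
After 'does not convert': P(A) = 0.6·0.8009 / (0.6·0.8009 + 0.45·0.1991) ≈ 0.8428
After 'does not convert': P(A) = 0.6·0.8428 / (0.6·0.8428 + 0.45·0.1572) ≈ 0.8773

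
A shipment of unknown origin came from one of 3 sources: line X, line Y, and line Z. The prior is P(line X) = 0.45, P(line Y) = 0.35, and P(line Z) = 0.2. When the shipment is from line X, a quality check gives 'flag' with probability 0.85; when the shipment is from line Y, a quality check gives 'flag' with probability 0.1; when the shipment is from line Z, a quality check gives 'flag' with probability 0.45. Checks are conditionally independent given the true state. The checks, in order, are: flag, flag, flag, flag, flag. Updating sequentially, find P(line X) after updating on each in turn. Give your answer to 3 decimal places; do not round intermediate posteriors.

After 'flag': normaliser = 0.85·0.4500 + 0.1·0.3500 + 0.45·0.2000; P(line X) ≈ 0.7537, P(line Y) ≈ 0.0690, P(line Z) ≈ 0.1773
After 'flag': normaliser = 0.85·0.7537 + 0.1·0.0690 + 0.45·0.1773; P(line X) ≈ 0.8808, P(line Y) ≈ 0.0095, P(line Z) ≈ 0.1097
After 'flag': normaliser = 0.85·0.8808 + 0.1·0.0095 + 0.45·0.1097; P(line X) ≈ 0.9370, P(line Y) ≈ 0.0012, P(line Z) ≈ 0.0618
After 'flag': normaliser = 0.85·0.9370 + 0.1·0.0012 + 0.45·0.0618; P(line X) ≈ 0.9661, P(line Y) ≈ 0.0001, P(line Z) ≈ 0.0337
After 'flag': normaliser = 0.85·0.9661 + 0.1·0.0001 + 0.45·0.0337; P(line X) ≈ 0.9818, P(line Y) ≈ 0.0000, P(line Z) ≈ 0.0181

0.982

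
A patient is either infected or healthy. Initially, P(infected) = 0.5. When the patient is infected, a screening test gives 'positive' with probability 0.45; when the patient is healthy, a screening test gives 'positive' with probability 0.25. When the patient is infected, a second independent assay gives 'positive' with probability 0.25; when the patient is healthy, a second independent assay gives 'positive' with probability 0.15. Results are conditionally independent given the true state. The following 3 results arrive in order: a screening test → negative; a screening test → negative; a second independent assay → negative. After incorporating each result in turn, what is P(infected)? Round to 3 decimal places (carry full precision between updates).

After a screening test='negative': P(infected) = 0.55·0.5000 / (0.55·0.5000 + 0.75·0.5000) ≈ 0.4231
After a screening test='negative': P(infected) = 0.55·0.4231 / (0.55·0.4231 + 0.75·0.5769) ≈ 0.3497
After a second independent assay='negative': P(infected) = 0.75·0.3497 / (0.75·0.3497 + 0.85·0.6503) ≈ 0.3218

0.322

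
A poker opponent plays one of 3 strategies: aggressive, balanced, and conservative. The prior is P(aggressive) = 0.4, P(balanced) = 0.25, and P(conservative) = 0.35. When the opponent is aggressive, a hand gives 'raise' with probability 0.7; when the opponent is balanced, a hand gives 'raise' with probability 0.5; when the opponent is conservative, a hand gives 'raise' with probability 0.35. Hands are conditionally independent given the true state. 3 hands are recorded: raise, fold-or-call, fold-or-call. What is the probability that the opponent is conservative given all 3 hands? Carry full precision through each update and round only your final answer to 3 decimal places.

0.478

After 'raise': normaliser = 0.7·0.4000 + 0.5·0.2500 + 0.35·0.3500; P(aggressive) ≈ 0.5308, P(balanced) ≈ 0.2370, P(conservative) ≈ 0.2322
After 'fold-or-call': normaliser = 0.3·0.5308 + 0.5·0.2370 + 0.65·0.2322; P(aggressive) ≈ 0.3715, P(balanced) ≈ 0.2764, P(conservative) ≈ 0.3521
After 'fold-or-call': normaliser = 0.3·0.3715 + 0.5·0.2764 + 0.65·0.3521; P(aggressive) ≈ 0.2329, P(balanced) ≈ 0.2888, P(conservative) ≈ 0.4783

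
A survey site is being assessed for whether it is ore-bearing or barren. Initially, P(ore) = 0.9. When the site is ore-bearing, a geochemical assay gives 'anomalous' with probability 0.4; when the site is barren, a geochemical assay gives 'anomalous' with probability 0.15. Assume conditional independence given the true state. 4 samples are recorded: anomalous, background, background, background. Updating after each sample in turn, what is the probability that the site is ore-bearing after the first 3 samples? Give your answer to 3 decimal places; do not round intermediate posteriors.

0.923

After 'anomalous': P(ore) = 0.4·0.9000 / (0.4·0.9000 + 0.15·0.1000) ≈ 0.9600
After 'background': P(ore) = 0.6·0.9600 / (0.6·0.9600 + 0.85·0.0400) ≈ 0.9443
After 'background': P(ore) = 0.6·0.9443 / (0.6·0.9443 + 0.85·0.0557) ≈ 0.9228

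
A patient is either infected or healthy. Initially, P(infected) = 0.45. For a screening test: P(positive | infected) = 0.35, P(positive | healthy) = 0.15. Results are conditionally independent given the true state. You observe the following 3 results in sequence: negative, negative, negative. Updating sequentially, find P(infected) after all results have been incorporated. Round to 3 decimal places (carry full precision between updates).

0.268

After 'negative': P(infected) = 0.65·0.4500 / (0.65·0.4500 + 0.85·0.5500) ≈ 0.3849
After 'negative': P(infected) = 0.65·0.3849 / (0.65·0.3849 + 0.85·0.6151) ≈ 0.3236
After 'negative': P(infected) = 0.65·0.3236 / (0.65·0.3236 + 0.85·0.6764) ≈ 0.2679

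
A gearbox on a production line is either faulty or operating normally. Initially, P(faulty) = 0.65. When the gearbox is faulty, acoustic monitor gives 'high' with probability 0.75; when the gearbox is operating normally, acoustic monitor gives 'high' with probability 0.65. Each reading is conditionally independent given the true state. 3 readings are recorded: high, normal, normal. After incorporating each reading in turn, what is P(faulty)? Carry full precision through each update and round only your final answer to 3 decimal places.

0.522

After 'high': P(faulty) = 0.75·0.6500 / (0.75·0.6500 + 0.65·0.3500) ≈ 0.6818
After 'normal': P(faulty) = 0.25·0.6818 / (0.25·0.6818 + 0.35·0.3182) ≈ 0.6048
After 'normal': P(faulty) = 0.25·0.6048 / (0.25·0.6048 + 0.35·0.3952) ≈ 0.5223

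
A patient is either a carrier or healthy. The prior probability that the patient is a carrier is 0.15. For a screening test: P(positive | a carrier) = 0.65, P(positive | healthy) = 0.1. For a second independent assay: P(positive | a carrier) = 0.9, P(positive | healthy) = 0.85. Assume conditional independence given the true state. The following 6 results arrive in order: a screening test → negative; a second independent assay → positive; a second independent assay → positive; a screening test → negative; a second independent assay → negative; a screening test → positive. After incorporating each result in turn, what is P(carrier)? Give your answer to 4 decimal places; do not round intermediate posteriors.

After a screening test='negative': P(carrier) = 0.35·0.1500 / (0.35·0.1500 + 0.9·0.8500) ≈ 0.0642
After a second independent assay='positive': P(carrier) = 0.9·0.0642 / (0.9·0.0642 + 0.85·0.9358) ≈ 0.0677
After a second independent assay='positive': P(carrier) = 0.9·0.0677 / (0.9·0.0677 + 0.85·0.9323) ≈ 0.0714
After a screening test='negative': P(carrier) = 0.35·0.0714 / (0.35·0.0714 + 0.9·0.9286) ≈ 0.0291
After a second independent assay='negative': P(carrier) = 0.1·0.0291 / (0.1·0.0291 + 0.15·0.9709) ≈ 0.0196
After a screening test='positive': P(carrier) = 0.65·0.0196 / (0.65·0.0196 + 0.1·0.9804) ≈ 0.1148

0.1148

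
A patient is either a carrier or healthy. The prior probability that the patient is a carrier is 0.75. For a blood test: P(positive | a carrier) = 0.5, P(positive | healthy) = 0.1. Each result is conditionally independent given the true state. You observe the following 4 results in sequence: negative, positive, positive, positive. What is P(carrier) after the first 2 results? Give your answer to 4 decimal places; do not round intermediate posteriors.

0.8929

Apply Bayes' rule sequentially, carrying P(carrier) forward.
After 'negative': P(carrier) = 0.5·0.7500 / (0.5·0.7500 + 0.9·0.2500) ≈ 0.6250
After 'positive': P(carrier) = 0.5·0.6250 / (0.5·0.6250 + 0.1·0.3750) ≈ 0.8929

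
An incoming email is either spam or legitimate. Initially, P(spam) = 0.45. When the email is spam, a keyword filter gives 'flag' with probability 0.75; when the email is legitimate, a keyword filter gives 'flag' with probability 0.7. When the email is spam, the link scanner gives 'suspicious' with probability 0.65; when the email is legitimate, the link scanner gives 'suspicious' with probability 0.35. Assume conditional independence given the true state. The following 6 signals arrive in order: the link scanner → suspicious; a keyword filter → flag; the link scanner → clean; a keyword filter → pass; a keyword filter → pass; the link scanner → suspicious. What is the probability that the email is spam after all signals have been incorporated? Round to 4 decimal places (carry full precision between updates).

After the link scanner='suspicious': P(spam) = 0.65·0.4500 / (0.65·0.4500 + 0.35·0.5500) ≈ 0.6031
After a keyword filter='flag': P(spam) = 0.75·0.6031 / (0.75·0.6031 + 0.7·0.3969) ≈ 0.6195
After the link scanner='clean': P(spam) = 0.35·0.6195 / (0.35·0.6195 + 0.65·0.3805) ≈ 0.4671
After a keyword filter='pass': P(spam) = 0.25·0.4671 / (0.25·0.4671 + 0.3·0.5329) ≈ 0.4221
After a keyword filter='pass': P(spam) = 0.25·0.4221 / (0.25·0.4221 + 0.3·0.5779) ≈ 0.3784
After the link scanner='suspicious': P(spam) = 0.65·0.3784 / (0.65·0.3784 + 0.35·0.6216) ≈ 0.5306

0.5306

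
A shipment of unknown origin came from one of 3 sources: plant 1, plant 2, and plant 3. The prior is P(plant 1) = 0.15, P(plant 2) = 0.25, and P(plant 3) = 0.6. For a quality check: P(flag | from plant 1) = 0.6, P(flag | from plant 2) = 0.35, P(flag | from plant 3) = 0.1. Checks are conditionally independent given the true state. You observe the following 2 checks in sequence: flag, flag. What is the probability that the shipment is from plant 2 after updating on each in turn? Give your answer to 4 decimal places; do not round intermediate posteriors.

0.3379

After 'flag': normaliser = 0.6·0.1500 + 0.35·0.2500 + 0.1·0.6000; P(plant 1) ≈ 0.3789, P(plant 2) ≈ 0.3684, P(plant 3) ≈ 0.2526
After 'flag': normaliser = 0.6·0.3789 + 0.35·0.3684 + 0.1·0.2526; P(plant 1) ≈ 0.5959, P(plant 2) ≈ 0.3379, P(plant 3) ≈ 0.0662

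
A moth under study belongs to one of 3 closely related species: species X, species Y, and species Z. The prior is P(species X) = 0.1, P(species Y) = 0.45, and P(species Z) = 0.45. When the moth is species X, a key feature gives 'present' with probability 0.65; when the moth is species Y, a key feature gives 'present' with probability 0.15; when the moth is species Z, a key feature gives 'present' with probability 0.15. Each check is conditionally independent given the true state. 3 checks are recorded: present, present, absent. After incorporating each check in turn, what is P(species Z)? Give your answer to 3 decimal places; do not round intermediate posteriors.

0.269

After 'present': normaliser = 0.65·0.1000 + 0.15·0.4500 + 0.15·0.4500; P(species X) ≈ 0.3250, P(species Y) ≈ 0.3375, P(species Z) ≈ 0.3375
After 'present': normaliser = 0.65·0.3250 + 0.15·0.3375 + 0.15·0.3375; P(species X) ≈ 0.6760, P(species Y) ≈ 0.1620, P(species Z) ≈ 0.1620
After 'absent': normaliser = 0.35·0.6760 + 0.85·0.1620 + 0.85·0.1620; P(species X) ≈ 0.4621, P(species Y) ≈ 0.2689, P(species Z) ≈ 0.2689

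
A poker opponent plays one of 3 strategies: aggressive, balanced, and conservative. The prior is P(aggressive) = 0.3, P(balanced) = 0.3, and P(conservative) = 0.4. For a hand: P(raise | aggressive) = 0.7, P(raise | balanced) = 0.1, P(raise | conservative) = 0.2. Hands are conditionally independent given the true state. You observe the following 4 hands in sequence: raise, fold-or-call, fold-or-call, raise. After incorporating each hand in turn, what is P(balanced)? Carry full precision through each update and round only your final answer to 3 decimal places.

After 'raise': normaliser = 0.7·0.3000 + 0.1·0.3000 + 0.2·0.4000; P(aggressive) ≈ 0.6562, P(balanced) ≈ 0.0938, P(conservative) ≈ 0.2500
After 'fold-or-call': normaliser = 0.3·0.6562 + 0.9·0.0938 + 0.8·0.2500; P(aggressive) ≈ 0.4091, P(balanced) ≈ 0.1753, P(conservative) ≈ 0.4156
After 'fold-or-call': normaliser = 0.3·0.4091 + 0.9·0.1753 + 0.8·0.4156; P(aggressive) ≈ 0.2002, P(balanced) ≈ 0.2574, P(conservative) ≈ 0.5424
After 'raise': normaliser = 0.7·0.2002 + 0.1·0.2574 + 0.2·0.5424; P(aggressive) ≈ 0.5108, P(balanced) ≈ 0.0938, P(conservative) ≈ 0.3954

0.094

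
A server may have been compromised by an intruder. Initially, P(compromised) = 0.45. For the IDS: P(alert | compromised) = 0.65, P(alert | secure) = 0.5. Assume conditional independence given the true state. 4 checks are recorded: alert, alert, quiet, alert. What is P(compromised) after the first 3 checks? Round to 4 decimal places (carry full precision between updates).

After 'alert': P(compromised) = 0.65·0.4500 / (0.65·0.4500 + 0.5·0.5500) ≈ 0.5154
After 'alert': P(compromised) = 0.65·0.5154 / (0.65·0.5154 + 0.5·0.4846) ≈ 0.5803
After 'quiet': P(compromised) = 0.35·0.5803 / (0.35·0.5803 + 0.5·0.4197) ≈ 0.4918

0.4918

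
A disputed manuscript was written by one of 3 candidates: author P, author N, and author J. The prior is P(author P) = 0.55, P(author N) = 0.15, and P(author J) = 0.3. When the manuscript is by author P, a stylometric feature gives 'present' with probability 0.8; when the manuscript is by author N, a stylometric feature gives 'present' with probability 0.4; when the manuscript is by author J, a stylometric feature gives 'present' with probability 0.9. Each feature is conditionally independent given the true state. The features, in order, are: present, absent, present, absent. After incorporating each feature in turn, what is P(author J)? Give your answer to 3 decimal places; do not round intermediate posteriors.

0.097

Apply Bayes' rule sequentially, carrying P(author J) forward.
After 'present': normaliser = 0.8·0.5500 + 0.4·0.1500 + 0.9·0.3000; P(author P) ≈ 0.5714, P(author N) ≈ 0.0779, P(author J) ≈ 0.3506
After 'absent': normaliser = 0.2·0.5714 + 0.6·0.0779 + 0.1·0.3506; P(author P) ≈ 0.5828, P(author N) ≈ 0.2384, P(author J) ≈ 0.1788
After 'present': normaliser = 0.8·0.5828 + 0.4·0.2384 + 0.9·0.1788; P(author P) ≈ 0.6453, P(author N) ≈ 0.1320, P(author J) ≈ 0.2227
After 'absent': normaliser = 0.2·0.6453 + 0.6·0.1320 + 0.1·0.2227; P(author P) ≈ 0.5598, P(author N) ≈ 0.3435, P(author J) ≈ 0.0966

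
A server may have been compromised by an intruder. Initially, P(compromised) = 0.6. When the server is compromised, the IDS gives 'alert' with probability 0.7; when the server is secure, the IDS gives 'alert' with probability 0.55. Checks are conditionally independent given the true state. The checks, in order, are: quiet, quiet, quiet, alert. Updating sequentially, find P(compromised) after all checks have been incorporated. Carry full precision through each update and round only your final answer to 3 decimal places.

After 'quiet': P(compromised) = 0.3·0.6000 / (0.3·0.6000 + 0.45·0.4000) ≈ 0.5000
After 'quiet': P(compromised) = 0.3·0.5000 / (0.3·0.5000 + 0.45·0.5000) ≈ 0.4000
After 'quiet': P(compromised) = 0.3·0.4000 / (0.3·0.4000 + 0.45·0.6000) ≈ 0.3077
After 'alert': P(compromised) = 0.7·0.3077 / (0.7·0.3077 + 0.55·0.6923) ≈ 0.3613

0.361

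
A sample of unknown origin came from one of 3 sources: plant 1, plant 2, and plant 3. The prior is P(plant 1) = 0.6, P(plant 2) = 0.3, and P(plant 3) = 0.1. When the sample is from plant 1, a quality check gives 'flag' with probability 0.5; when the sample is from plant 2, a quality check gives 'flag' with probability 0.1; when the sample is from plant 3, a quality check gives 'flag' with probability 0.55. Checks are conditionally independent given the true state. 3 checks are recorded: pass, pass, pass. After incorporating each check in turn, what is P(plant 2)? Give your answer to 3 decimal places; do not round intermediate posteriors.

0.722

After 'pass': normaliser = 0.5·0.6000 + 0.9·0.3000 + 0.45·0.1000; P(plant 1) ≈ 0.4878, P(plant 2) ≈ 0.4390, P(plant 3) ≈ 0.0732
After 'pass': normaliser = 0.5·0.4878 + 0.9·0.4390 + 0.45·0.0732; P(plant 1) ≈ 0.3630, P(plant 2) ≈ 0.5880, P(plant 3) ≈ 0.0490
After 'pass': normaliser = 0.5·0.3630 + 0.9·0.5880 + 0.45·0.0490; P(plant 1) ≈ 0.2477, P(plant 2) ≈ 0.7222, P(plant 3) ≈ 0.0301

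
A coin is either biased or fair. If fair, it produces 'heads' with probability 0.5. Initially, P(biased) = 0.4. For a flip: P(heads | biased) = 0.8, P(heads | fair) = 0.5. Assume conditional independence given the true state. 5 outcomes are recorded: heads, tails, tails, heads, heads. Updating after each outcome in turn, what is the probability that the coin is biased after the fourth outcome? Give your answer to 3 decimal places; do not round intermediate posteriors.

0.214

Apply Bayes' rule sequentially, carrying P(biased) forward.
After 'heads': P(biased) = 0.8·0.4000 / (0.8·0.4000 + 0.5·0.6000) ≈ 0.5161
After 'tails': P(biased) = 0.2·0.5161 / (0.2·0.5161 + 0.5·0.4839) ≈ 0.2991
After 'tails': P(biased) = 0.2·0.2991 / (0.2·0.2991 + 0.5·0.7009) ≈ 0.1458
After 'heads': P(biased) = 0.8·0.1458 / (0.8·0.1458 + 0.5·0.8542) ≈ 0.2145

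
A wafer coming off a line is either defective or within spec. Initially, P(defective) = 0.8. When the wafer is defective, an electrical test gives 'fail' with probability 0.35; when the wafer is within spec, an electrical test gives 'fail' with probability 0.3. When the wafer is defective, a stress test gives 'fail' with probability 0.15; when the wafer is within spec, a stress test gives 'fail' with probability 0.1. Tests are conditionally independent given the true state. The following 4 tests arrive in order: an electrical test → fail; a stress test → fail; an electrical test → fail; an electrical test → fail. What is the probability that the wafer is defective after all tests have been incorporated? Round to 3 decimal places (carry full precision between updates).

Apply Bayes' rule sequentially, carrying P(defective) forward.
After an electrical test='fail': P(defective) = 0.35·0.8000 / (0.35·0.8000 + 0.3·0.2000) ≈ 0.8235
After a stress test='fail': P(defective) = 0.15·0.8235 / (0.15·0.8235 + 0.1·0.1765) ≈ 0.8750
After an electrical test='fail': P(defective) = 0.35·0.8750 / (0.35·0.8750 + 0.3·0.1250) ≈ 0.8909
After an electrical test='fail': P(defective) = 0.35·0.8909 / (0.35·0.8909 + 0.3·0.1091) ≈ 0.9050

0.905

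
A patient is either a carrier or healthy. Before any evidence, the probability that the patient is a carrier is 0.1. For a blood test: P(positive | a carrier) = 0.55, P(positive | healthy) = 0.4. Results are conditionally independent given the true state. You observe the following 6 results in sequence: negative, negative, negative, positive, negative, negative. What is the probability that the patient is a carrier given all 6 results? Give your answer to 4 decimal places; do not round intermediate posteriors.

0.0350

After 'negative': P(carrier) = 0.45·0.1000 / (0.45·0.1000 + 0.6·0.9000) ≈ 0.0769
After 'negative': P(carrier) = 0.45·0.0769 / (0.45·0.0769 + 0.6·0.9231) ≈ 0.0588
After 'negative': P(carrier) = 0.45·0.0588 / (0.45·0.0588 + 0.6·0.9412) ≈ 0.0448
After 'positive': P(carrier) = 0.55·0.0448 / (0.55·0.0448 + 0.4·0.9552) ≈ 0.0606
After 'negative': P(carrier) = 0.45·0.0606 / (0.45·0.0606 + 0.6·0.9394) ≈ 0.0461
After 'negative': P(carrier) = 0.45·0.0461 / (0.45·0.0461 + 0.6·0.9539) ≈ 0.0350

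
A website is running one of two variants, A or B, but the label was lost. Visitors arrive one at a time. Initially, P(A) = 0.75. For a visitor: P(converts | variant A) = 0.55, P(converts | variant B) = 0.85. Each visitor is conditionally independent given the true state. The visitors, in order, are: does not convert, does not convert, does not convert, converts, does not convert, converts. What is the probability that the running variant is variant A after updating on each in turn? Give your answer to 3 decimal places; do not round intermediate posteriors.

Apply Bayes' rule sequentially, carrying P(A) forward.
After 'does not convert': P(A) = 0.45·0.7500 / (0.45·0.7500 + 0.15·0.2500) ≈ 0.9000
After 'does not convert': P(A) = 0.45·0.9000 / (0.45·0.9000 + 0.15·0.1000) ≈ 0.9643
After 'does not convert': P(A) = 0.45·0.9643 / (0.45·0.9643 + 0.15·0.0357) ≈ 0.9878
After 'converts': P(A) = 0.55·0.9878 / (0.55·0.9878 + 0.85·0.0122) ≈ 0.9813
After 'does not convert': P(A) = 0.45·0.9813 / (0.45·0.9813 + 0.15·0.0187) ≈ 0.9937
After 'converts': P(A) = 0.55·0.9937 / (0.55·0.9937 + 0.85·0.0063) ≈ 0.9903

0.990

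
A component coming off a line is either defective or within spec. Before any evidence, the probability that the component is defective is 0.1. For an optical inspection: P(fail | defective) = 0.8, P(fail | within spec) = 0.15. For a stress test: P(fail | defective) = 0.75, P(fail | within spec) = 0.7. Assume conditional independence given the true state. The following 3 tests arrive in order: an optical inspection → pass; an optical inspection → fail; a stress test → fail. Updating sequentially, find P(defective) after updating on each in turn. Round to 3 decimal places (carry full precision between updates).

0.130

After an optical inspection='pass': P(defective) = 0.2·0.1000 / (0.2·0.1000 + 0.85·0.9000) ≈ 0.0255
After an optical inspection='fail': P(defective) = 0.8·0.0255 / (0.8·0.0255 + 0.15·0.9745) ≈ 0.1224
After a stress test='fail': P(defective) = 0.75·0.1224 / (0.75·0.1224 + 0.7·0.8776) ≈ 0.1300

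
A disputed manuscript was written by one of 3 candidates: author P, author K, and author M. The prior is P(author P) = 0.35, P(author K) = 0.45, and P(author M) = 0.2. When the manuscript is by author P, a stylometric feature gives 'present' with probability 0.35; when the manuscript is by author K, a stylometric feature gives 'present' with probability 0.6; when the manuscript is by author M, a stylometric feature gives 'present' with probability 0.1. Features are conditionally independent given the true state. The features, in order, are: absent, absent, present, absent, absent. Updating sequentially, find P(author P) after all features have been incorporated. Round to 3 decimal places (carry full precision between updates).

After 'absent': normaliser = 0.65·0.3500 + 0.4·0.4500 + 0.9·0.2000; P(author P) ≈ 0.3872, P(author K) ≈ 0.3064, P(author M) ≈ 0.3064
After 'absent': normaliser = 0.65·0.3872 + 0.4·0.3064 + 0.9·0.3064; P(author P) ≈ 0.3872, P(author K) ≈ 0.1885, P(author M) ≈ 0.4242
After 'present': normaliser = 0.35·0.3872 + 0.6·0.1885 + 0.1·0.4242; P(author P) ≈ 0.4656, P(author K) ≈ 0.3886, P(author M) ≈ 0.1457
After 'absent': normaliser = 0.65·0.4656 + 0.4·0.3886 + 0.9·0.1457; P(author P) ≈ 0.5136, P(author K) ≈ 0.2638, P(author M) ≈ 0.2226
After 'absent': normaliser = 0.65·0.5136 + 0.4·0.2638 + 0.9·0.2226; P(author P) ≈ 0.5219, P(author K) ≈ 0.1650, P(author M) ≈ 0.3132

0.522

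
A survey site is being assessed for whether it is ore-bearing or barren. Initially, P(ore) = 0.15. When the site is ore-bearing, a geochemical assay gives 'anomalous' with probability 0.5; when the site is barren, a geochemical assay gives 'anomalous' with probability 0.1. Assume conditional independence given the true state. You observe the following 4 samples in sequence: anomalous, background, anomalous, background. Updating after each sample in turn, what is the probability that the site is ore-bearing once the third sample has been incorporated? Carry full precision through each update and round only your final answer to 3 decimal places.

After 'anomalous': P(ore) = 0.5·0.1500 / (0.5·0.1500 + 0.1·0.8500) ≈ 0.4688
After 'background': P(ore) = 0.5·0.4688 / (0.5·0.4688 + 0.9·0.5312) ≈ 0.3289
After 'anomalous': P(ore) = 0.5·0.3289 / (0.5·0.3289 + 0.1·0.6711) ≈ 0.7102

0.710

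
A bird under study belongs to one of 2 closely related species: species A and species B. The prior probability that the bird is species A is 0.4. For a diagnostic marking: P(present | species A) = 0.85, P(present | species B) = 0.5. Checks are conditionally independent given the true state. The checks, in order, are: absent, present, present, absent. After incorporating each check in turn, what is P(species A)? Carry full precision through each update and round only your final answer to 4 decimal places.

0.1478

After 'absent': P(species A) = 0.15·0.4000 / (0.15·0.4000 + 0.5·0.6000) ≈ 0.1667
After 'present': P(species A) = 0.85·0.1667 / (0.85·0.1667 + 0.5·0.8333) ≈ 0.2537
After 'present': P(species A) = 0.85·0.2537 / (0.85·0.2537 + 0.5·0.7463) ≈ 0.3663
After 'absent': P(species A) = 0.15·0.3663 / (0.15·0.3663 + 0.5·0.6337) ≈ 0.1478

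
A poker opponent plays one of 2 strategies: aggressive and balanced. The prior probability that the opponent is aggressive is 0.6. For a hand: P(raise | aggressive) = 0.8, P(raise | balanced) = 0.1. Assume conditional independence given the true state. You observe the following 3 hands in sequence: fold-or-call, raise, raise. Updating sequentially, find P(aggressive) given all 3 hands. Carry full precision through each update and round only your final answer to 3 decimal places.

0.955

After 'fold-or-call': P(aggressive) = 0.2·0.6000 / (0.2·0.6000 + 0.9·0.4000) ≈ 0.2500
After 'raise': P(aggressive) = 0.8·0.2500 / (0.8·0.2500 + 0.1·0.7500) ≈ 0.7273
After 'raise': P(aggressive) = 0.8·0.7273 / (0.8·0.7273 + 0.1·0.2727) ≈ 0.9552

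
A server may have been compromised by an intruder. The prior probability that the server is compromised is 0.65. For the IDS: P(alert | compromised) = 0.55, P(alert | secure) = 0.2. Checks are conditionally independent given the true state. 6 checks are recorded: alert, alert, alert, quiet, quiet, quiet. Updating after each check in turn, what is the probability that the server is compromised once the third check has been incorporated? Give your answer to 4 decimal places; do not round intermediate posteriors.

0.9748

After 'alert': P(compromised) = 0.55·0.6500 / (0.55·0.6500 + 0.2·0.3500) ≈ 0.8363
After 'alert': P(compromised) = 0.55·0.8363 / (0.55·0.8363 + 0.2·0.1637) ≈ 0.9335
After 'alert': P(compromised) = 0.55·0.9335 / (0.55·0.9335 + 0.2·0.0665) ≈ 0.9748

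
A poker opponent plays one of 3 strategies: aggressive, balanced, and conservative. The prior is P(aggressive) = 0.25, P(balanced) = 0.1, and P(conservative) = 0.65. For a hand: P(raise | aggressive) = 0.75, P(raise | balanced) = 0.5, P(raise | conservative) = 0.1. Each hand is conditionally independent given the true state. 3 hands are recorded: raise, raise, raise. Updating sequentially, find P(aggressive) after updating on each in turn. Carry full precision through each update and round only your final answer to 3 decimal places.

Apply Bayes' rule sequentially, carrying P(aggressive) forward.
After 'raise': normaliser = 0.75·0.2500 + 0.5·0.1000 + 0.1·0.6500; P(aggressive) ≈ 0.6198, P(balanced) ≈ 0.1653, P(conservative) ≈ 0.2149
After 'raise': normaliser = 0.75·0.6198 + 0.5·0.1653 + 0.1·0.2149; P(aggressive) ≈ 0.8170, P(balanced) ≈ 0.1452, P(conservative) ≈ 0.0378
After 'raise': normaliser = 0.75·0.8170 + 0.5·0.1452 + 0.1·0.0378; P(aggressive) ≈ 0.8891, P(balanced) ≈ 0.1054, P(conservative) ≈ 0.0055

0.889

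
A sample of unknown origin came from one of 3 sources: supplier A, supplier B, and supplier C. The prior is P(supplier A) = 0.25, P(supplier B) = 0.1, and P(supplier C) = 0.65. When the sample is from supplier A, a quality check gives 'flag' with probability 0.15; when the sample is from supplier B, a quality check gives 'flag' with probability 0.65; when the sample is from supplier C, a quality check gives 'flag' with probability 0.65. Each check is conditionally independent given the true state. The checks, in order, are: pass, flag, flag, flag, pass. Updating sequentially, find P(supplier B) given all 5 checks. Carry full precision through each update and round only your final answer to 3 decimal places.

Each posterior becomes the prior for the next update.
After 'pass': normaliser = 0.85·0.2500 + 0.35·0.1000 + 0.35·0.6500; P(supplier A) ≈ 0.4474, P(supplier B) ≈ 0.0737, P(supplier C) ≈ 0.4789
After 'flag': normaliser = 0.15·0.4474 + 0.65·0.0737 + 0.65·0.4789; P(supplier A) ≈ 0.1574, P(supplier B) ≈ 0.1123, P(supplier C) ≈ 0.7302
After 'flag': normaliser = 0.15·0.1574 + 0.65·0.1123 + 0.65·0.7302; P(supplier A) ≈ 0.0413, P(supplier B) ≈ 0.1278, P(supplier C) ≈ 0.8308
After 'flag': normaliser = 0.15·0.0413 + 0.65·0.1278 + 0.65·0.8308; P(supplier A) ≈ 0.0099, P(supplier B) ≈ 0.1320, P(supplier C) ≈ 0.8581
After 'pass': normaliser = 0.85·0.0099 + 0.35·0.1320 + 0.35·0.8581; P(supplier A) ≈ 0.0236, P(supplier B) ≈ 0.1302, P(supplier C) ≈ 0.8462

0.130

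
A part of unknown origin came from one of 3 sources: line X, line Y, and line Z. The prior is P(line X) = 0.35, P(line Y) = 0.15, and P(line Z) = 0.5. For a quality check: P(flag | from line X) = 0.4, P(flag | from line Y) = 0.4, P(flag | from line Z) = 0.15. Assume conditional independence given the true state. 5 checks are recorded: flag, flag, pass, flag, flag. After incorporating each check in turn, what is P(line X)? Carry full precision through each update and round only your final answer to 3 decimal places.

0.681

After 'flag': normaliser = 0.4·0.3500 + 0.4·0.1500 + 0.15·0.5000; P(line X) ≈ 0.5091, P(line Y) ≈ 0.2182, P(line Z) ≈ 0.2727
After 'flag': normaliser = 0.4·0.5091 + 0.4·0.2182 + 0.15·0.2727; P(line X) ≈ 0.6137, P(line Y) ≈ 0.2630, P(line Z) ≈ 0.1233
After 'pass': normaliser = 0.6·0.6137 + 0.6·0.2630 + 0.85·0.1233; P(line X) ≈ 0.5837, P(line Y) ≈ 0.2502, P(line Z) ≈ 0.1661
After 'flag': normaliser = 0.4·0.5837 + 0.4·0.2502 + 0.15·0.1661; P(line X) ≈ 0.6513, P(line Y) ≈ 0.2791, P(line Z) ≈ 0.0695
After 'flag': normaliser = 0.4·0.6513 + 0.4·0.2791 + 0.15·0.0695; P(line X) ≈ 0.6809, P(line Y) ≈ 0.2918, P(line Z) ≈ 0.0273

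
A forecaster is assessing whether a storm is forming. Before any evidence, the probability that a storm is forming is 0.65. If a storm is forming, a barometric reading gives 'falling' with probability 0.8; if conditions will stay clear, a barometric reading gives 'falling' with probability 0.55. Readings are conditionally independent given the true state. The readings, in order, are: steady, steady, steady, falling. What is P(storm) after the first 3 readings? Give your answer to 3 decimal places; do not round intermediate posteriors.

0.140

Apply Bayes' rule sequentially, carrying P(storm) forward.
After 'steady': P(storm) = 0.2·0.6500 / (0.2·0.6500 + 0.45·0.3500) ≈ 0.4522
After 'steady': P(storm) = 0.2·0.4522 / (0.2·0.4522 + 0.45·0.5478) ≈ 0.2684
After 'steady': P(storm) = 0.2·0.2684 / (0.2·0.2684 + 0.45·0.7316) ≈ 0.1402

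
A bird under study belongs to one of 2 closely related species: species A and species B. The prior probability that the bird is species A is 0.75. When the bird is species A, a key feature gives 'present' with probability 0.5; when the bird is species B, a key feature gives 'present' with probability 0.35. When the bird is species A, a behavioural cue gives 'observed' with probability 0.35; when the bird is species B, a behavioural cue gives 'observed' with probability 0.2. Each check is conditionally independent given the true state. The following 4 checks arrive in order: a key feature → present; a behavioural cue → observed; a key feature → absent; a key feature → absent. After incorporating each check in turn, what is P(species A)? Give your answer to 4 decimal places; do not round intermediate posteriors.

0.8161

After a key feature='present': P(species A) = 0.5·0.7500 / (0.5·0.7500 + 0.35·0.2500) ≈ 0.8108
After a behavioural cue='observed': P(species A) = 0.35·0.8108 / (0.35·0.8108 + 0.2·0.1892) ≈ 0.8824
After a key feature='absent': P(species A) = 0.5·0.8824 / (0.5·0.8824 + 0.65·0.1176) ≈ 0.8523
After a key feature='absent': P(species A) = 0.5·0.8523 / (0.5·0.8523 + 0.65·0.1477) ≈ 0.8161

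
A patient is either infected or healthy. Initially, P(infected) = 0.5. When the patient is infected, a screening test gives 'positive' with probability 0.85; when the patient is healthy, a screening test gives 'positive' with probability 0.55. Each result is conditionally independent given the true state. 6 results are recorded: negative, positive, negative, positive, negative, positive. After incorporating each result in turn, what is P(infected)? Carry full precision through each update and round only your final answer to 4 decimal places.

After 'negative': P(infected) = 0.15·0.5000 / (0.15·0.5000 + 0.45·0.5000) ≈ 0.2500
After 'positive': P(infected) = 0.85·0.2500 / (0.85·0.2500 + 0.55·0.7500) ≈ 0.3400
After 'negative': P(infected) = 0.15·0.3400 / (0.15·0.3400 + 0.45·0.6600) ≈ 0.1466
After 'positive': P(infected) = 0.85·0.1466 / (0.85·0.1466 + 0.55·0.8534) ≈ 0.2097
After 'negative': P(infected) = 0.15·0.2097 / (0.15·0.2097 + 0.45·0.7903) ≈ 0.0813
After 'positive': P(infected) = 0.85·0.0813 / (0.85·0.0813 + 0.55·0.9187) ≈ 0.1203

0.1203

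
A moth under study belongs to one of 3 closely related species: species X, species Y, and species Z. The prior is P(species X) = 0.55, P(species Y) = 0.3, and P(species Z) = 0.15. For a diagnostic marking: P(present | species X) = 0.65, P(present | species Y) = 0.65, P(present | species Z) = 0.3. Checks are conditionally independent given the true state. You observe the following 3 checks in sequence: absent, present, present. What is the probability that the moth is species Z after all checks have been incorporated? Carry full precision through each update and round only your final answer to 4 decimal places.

After 'absent': normaliser = 0.35·0.5500 + 0.35·0.3000 + 0.7·0.1500; P(species X) ≈ 0.4783, P(species Y) ≈ 0.2609, P(species Z) ≈ 0.2609
After 'present': normaliser = 0.65·0.4783 + 0.65·0.2609 + 0.3·0.2609; P(species X) ≈ 0.5564, P(species Y) ≈ 0.3035, P(species Z) ≈ 0.1401
After 'present': normaliser = 0.65·0.5564 + 0.65·0.3035 + 0.3·0.1401; P(species X) ≈ 0.6018, P(species Y) ≈ 0.3283, P(species Z) ≈ 0.0699

0.0699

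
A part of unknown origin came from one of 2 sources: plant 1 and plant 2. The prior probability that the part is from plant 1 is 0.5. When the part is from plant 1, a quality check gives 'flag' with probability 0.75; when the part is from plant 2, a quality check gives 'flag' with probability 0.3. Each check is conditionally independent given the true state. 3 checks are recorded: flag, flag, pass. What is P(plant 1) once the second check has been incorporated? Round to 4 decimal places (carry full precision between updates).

0.8621

After 'flag': P(plant 1) = 0.75·0.5000 / (0.75·0.5000 + 0.3·0.5000) ≈ 0.7143
After 'flag': P(plant 1) = 0.75·0.7143 / (0.75·0.7143 + 0.3·0.2857) ≈ 0.8621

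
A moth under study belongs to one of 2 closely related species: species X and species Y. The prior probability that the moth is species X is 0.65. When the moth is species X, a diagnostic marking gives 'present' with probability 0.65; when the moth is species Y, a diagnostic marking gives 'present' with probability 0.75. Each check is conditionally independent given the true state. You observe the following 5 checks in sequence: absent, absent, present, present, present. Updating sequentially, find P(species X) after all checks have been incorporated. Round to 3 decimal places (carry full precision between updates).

After 'absent': P(species X) = 0.35·0.6500 / (0.35·0.6500 + 0.25·0.3500) ≈ 0.7222
After 'absent': P(species X) = 0.35·0.7222 / (0.35·0.7222 + 0.25·0.2778) ≈ 0.7845
After 'present': P(species X) = 0.65·0.7845 / (0.65·0.7845 + 0.75·0.2155) ≈ 0.7593
After 'present': P(species X) = 0.65·0.7593 / (0.65·0.7593 + 0.75·0.2407) ≈ 0.7322
After 'present': P(species X) = 0.65·0.7322 / (0.65·0.7322 + 0.75·0.2678) ≈ 0.7032

0.703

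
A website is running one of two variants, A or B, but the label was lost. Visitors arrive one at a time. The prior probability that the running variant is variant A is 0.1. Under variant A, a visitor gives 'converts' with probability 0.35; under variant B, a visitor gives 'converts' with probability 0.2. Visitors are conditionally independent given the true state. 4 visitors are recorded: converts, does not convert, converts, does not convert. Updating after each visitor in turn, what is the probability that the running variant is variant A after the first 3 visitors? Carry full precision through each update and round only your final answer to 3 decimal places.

0.217

After 'converts': P(A) = 0.35·0.1000 / (0.35·0.1000 + 0.2·0.9000) ≈ 0.1628
After 'does not convert': P(A) = 0.65·0.1628 / (0.65·0.1628 + 0.8·0.8372) ≈ 0.1364
After 'converts': P(A) = 0.35·0.1364 / (0.35·0.1364 + 0.2·0.8636) ≈ 0.2166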